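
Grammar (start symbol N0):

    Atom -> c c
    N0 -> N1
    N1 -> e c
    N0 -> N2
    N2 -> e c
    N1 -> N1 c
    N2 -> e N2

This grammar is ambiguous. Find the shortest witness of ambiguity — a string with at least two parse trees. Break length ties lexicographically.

length 2: e c has 2 parse trees

Two derivations of e c:
  N0 ⇒ N1 ⇒ e c
  N0 ⇒ N2 ⇒ e c

e c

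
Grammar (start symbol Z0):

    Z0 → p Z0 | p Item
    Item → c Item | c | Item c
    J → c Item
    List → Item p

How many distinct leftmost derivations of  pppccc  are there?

4

Parse trees for pppccc:
  [Z0 p [Z0 p [Z0 p [Item c [Item c [Item c]]]]]]
  [Z0 p [Z0 p [Z0 p [Item c [Item [Item c] c]]]]]
  [Z0 p [Z0 p [Z0 p [Item [Item c [Item c]] c]]]]
  [Z0 p [Z0 p [Z0 p [Item [Item [Item c] c] c]]]]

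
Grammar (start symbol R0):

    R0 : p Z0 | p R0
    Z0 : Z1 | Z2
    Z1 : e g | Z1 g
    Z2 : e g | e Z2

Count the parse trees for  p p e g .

2

Parse trees for p p e g:
  [R0 p [R0 p [Z0 [Z1 e g]]]]
  [R0 p [R0 p [Z0 [Z2 e g]]]]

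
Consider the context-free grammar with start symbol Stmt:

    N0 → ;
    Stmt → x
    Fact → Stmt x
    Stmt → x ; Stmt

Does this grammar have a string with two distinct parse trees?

Unambiguous

Only Stmt is reachable from Stmt; ignoring the rest: Right-recursive list with a separator: after each atom, whether the separator follows determines the rule. One parse per string.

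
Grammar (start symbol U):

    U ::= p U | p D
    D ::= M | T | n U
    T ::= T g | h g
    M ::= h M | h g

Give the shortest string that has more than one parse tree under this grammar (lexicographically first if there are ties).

length 3: p h g has 2 parse trees

Two derivations of p h g:
  U ⇒ p D ⇒ p M ⇒ p h g
  U ⇒ p D ⇒ p T ⇒ p h g

p h g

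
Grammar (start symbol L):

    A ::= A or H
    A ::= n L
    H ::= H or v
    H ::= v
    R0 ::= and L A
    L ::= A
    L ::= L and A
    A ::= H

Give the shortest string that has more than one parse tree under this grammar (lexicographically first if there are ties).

v or v

length 1: no string has ≥2 trees
length 2: no string has ≥2 trees
length 3: v or v has 2 parse trees

Two derivations of v or v:
  L ⇒ A ⇒ A or H ⇒ H or H ⇒ v or H ⇒ v or v
  L ⇒ A ⇒ H ⇒ H or v ⇒ v or v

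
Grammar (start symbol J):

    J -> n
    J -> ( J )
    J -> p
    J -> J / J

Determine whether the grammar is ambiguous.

Ambiguous

Witness: n / n / n

Derivation 1: J ⇒ J / J ⇒ n / J ⇒ n / J / J ⇒ n / n / J ⇒ n / n / n
Derivation 2: J ⇒ J / J ⇒ J / J / J ⇒ n / J / J ⇒ n / n / J ⇒ n / n / n

Two distinct leftmost derivations for the same string.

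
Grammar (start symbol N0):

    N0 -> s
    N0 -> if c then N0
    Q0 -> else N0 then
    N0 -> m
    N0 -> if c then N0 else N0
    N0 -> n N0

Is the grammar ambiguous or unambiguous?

Witness: if c then if c then m else m

Derivation 1: N0 ⇒ if c then N0 ⇒ if c then if c then N0 else N0 ⇒ if c then if c then m else N0 ⇒ if c then if c then m else m
Derivation 2: N0 ⇒ if c then N0 else N0 ⇒ if c then if c then N0 else N0 ⇒ if c then if c then m else N0 ⇒ if c then if c then m else m

Two distinct leftmost derivations for the same string.

Ambiguous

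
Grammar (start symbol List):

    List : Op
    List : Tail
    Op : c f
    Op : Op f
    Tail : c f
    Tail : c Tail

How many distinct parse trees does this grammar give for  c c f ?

1

Parse trees for c c f:
  [List [Tail c [Tail c f]]]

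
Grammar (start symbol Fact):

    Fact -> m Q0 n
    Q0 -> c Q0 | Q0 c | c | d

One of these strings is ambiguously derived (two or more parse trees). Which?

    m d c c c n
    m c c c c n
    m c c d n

m c c c c n

m d c c c n: 1 tree
m c c c c n: 8 trees
m c c d n: 1 tree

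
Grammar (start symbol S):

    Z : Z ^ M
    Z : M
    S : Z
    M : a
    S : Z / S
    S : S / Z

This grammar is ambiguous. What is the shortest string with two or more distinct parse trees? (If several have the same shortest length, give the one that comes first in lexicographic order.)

a / a

length 1: no string has ≥2 trees
length 3: a / a has 2 parse trees

Two derivations of a / a:
  S ⇒ Z / S ⇒ M / S ⇒ a / S ⇒ a / Z ⇒ a / M ⇒ a / a
  S ⇒ S / Z ⇒ Z / Z ⇒ M / Z ⇒ a / Z ⇒ a / M ⇒ a / a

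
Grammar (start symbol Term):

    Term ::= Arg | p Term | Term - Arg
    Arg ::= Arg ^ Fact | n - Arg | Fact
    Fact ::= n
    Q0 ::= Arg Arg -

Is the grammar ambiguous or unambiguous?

Witness: n - n

Derivation 1: Term ⇒ Arg ⇒ n - Arg ⇒ n - Fact ⇒ n - n
Derivation 2: Term ⇒ Term - Arg ⇒ Arg - Arg ⇒ Fact - Arg ⇒ n - Arg ⇒ n - Fact ⇒ n - n

Two distinct leftmost derivations for the same string.

Ambiguous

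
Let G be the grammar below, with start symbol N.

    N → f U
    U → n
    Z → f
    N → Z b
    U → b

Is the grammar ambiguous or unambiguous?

Ambiguous

Witness: f b

Derivation 1: N ⇒ f U ⇒ f b
Derivation 2: N ⇒ Z b ⇒ f b

Two distinct leftmost derivations for the same string.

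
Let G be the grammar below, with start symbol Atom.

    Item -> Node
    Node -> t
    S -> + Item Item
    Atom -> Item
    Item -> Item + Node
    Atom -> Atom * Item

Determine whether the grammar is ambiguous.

Unambiguous

(S is unreachable from Atom, so its rules don't affect L(Atom).) This is a standard precedence ladder (Atom over Item over Node), with each level left-recursive on its own operator ('*' at Atom, '+' at Item). That structure is LR(1), hence unambiguous.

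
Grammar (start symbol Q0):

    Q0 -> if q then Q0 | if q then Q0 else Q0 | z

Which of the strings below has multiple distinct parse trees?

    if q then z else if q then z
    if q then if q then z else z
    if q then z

if q then z else if q then z: 1 tree
if q then if q then z else z: 2 trees
if q then z: 1 tree

if q then if q then z else z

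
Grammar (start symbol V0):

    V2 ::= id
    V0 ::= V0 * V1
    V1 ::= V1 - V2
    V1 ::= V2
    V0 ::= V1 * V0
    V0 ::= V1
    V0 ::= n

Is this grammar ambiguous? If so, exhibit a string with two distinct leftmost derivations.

Witness: id * id

Derivation 1: V0 ⇒ V0 * V1 ⇒ V1 * V1 ⇒ V2 * V1 ⇒ id * V1 ⇒ id * V2 ⇒ id * id
Derivation 2: V0 ⇒ V1 * V0 ⇒ V2 * V0 ⇒ id * V0 ⇒ id * V1 ⇒ id * V2 ⇒ id * id

Two distinct leftmost derivations for the same string.

Ambiguous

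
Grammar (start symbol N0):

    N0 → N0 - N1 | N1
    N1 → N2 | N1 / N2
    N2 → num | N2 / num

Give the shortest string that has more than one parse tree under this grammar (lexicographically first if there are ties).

length 1: no string has ≥2 trees
length 3: num / num has 2 parse trees

Two derivations of num / num:
  N0 ⇒ N1 ⇒ N2 ⇒ N2 / num ⇒ num / num
  N0 ⇒ N1 ⇒ N1 / N2 ⇒ N2 / N2 ⇒ num / N2 ⇒ num / num

num / num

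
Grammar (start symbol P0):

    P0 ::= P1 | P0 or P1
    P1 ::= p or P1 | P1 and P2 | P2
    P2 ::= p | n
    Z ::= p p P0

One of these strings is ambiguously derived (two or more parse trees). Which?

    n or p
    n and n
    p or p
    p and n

p or p

n or p: 1 tree
n and n: 1 tree
p or p: 2 trees
p and n: 1 tree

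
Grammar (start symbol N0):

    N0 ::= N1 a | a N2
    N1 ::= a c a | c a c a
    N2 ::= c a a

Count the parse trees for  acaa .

Parse trees for acaa:
  [N0 [N1 a c a] a]
  [N0 a [N2 c a a]]

2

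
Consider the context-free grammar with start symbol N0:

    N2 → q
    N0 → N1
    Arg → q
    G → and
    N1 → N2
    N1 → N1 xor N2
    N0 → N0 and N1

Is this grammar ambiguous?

Unambiguous

Only N0, N1, N2 are reachable from N0; ignoring the rest: The grammar is stratified — N0 handles 'and' (left-recursive), N1 handles 'xor', N2 atoms. Each operator has a fixed associativity and precedence level, so every string has one parse.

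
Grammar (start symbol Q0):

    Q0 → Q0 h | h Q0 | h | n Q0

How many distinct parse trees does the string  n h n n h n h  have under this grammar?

Parse trees for n h n n h n h:
  [Q0 n [Q0 h [Q0 n [Q0 n [Q0 h [Q0 n [Q0 h]]]]]]]

1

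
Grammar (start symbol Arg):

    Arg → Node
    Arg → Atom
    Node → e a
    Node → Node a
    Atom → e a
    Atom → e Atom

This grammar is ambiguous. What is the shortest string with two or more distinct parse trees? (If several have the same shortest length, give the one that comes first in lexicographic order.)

length 2: e a has 2 parse trees

Two derivations of e a:
  Arg ⇒ Node ⇒ e a
  Arg ⇒ Atom ⇒ e a

e a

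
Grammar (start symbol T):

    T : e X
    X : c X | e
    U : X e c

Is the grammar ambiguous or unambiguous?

(U is unreachable from T, so its rules don't affect L(T).) Each reachable nonterminal has at most one production per leading terminal, and all productions are right-linear; the derivation is determined token-by-token.

Unambiguous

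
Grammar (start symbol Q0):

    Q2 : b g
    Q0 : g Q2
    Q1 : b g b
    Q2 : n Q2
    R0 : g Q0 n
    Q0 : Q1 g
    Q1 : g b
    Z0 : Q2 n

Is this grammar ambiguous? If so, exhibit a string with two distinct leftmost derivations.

Ambiguous

Witness: g b g

Derivation 1: Q0 ⇒ g Q2 ⇒ g b g
Derivation 2: Q0 ⇒ Q1 g ⇒ g b g

Two distinct leftmost derivations for the same string.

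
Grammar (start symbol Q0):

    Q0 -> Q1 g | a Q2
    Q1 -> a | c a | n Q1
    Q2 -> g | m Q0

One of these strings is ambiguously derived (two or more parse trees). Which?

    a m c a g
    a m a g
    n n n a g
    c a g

a m c a g: 1 tree
a m a g: 2 trees
n n n a g: 1 tree
c a g: 1 tree

a m a g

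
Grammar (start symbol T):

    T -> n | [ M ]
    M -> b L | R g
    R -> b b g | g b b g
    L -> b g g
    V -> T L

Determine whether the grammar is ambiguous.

Ambiguous

Witness: [ b b g g ]

Derivation 1: T ⇒ [ M ] ⇒ [ b L ] ⇒ [ b b g g ]
Derivation 2: T ⇒ [ M ] ⇒ [ R g ] ⇒ [ b b g g ]

Two distinct leftmost derivations for the same string.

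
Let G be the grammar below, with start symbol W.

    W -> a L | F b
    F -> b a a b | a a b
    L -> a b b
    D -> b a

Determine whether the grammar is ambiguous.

Ambiguous

Witness: a a b b

Derivation 1: W ⇒ a L ⇒ a a b b
Derivation 2: W ⇒ F b ⇒ a a b b

Two distinct leftmost derivations for the same string.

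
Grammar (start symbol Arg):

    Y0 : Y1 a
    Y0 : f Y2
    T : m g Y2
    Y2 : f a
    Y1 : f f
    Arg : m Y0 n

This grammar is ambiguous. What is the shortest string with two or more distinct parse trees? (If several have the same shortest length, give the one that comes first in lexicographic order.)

length 5: m f f a n has 2 parse trees

Two derivations of m f f a n:
  Arg ⇒ m Y0 n ⇒ m Y1 a n ⇒ m f f a n
  Arg ⇒ m Y0 n ⇒ m f Y2 n ⇒ m f f a n

m f f a n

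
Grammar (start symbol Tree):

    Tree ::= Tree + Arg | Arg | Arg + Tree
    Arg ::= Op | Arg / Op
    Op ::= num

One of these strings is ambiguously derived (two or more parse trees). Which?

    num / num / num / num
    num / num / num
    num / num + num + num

num / num + num + num

num / num / num / num: 1 tree
num / num / num: 1 tree
num / num + num + num: 4 trees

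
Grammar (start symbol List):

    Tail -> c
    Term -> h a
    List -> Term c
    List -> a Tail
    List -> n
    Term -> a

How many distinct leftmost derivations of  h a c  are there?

1

Parse trees for h a c:
  [List [Term h a] c]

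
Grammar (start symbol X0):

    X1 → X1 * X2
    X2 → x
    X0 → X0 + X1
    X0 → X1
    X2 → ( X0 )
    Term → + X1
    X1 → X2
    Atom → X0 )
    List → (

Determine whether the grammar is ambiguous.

Unambiguous

(List, Term, Atom are unreachable from X0, so their rules don't affect L(X0).) This is a standard precedence ladder (X0 over X1 over X2), with each level left-recursive on its own operator ('+' at X0, '*' at X1). That structure is LR(1), hence unambiguous.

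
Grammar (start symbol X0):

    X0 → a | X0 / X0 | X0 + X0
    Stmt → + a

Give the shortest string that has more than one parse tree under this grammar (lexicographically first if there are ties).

length 1: no string has ≥2 trees
length 3: no string has ≥2 trees
length 5: a + a + a has 2 parse trees

Two derivations of a + a + a:
  X0 ⇒ X0 + X0 ⇒ a + X0 ⇒ a + X0 + X0 ⇒ a + a + X0 ⇒ a + a + a
  X0 ⇒ X0 + X0 ⇒ X0 + X0 + X0 ⇒ a + X0 + X0 ⇒ a + a + X0 ⇒ a + a + a

a + a + a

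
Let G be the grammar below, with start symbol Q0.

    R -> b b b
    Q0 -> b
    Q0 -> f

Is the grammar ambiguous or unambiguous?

Unambiguous

Only Q0 is reachable from Q0; ignoring the rest: Restricted to the reachable nonterminals, every rule has the form A → t or A → t B, and no two rules for the same A share a first terminal. The grammar encodes a DFA — one run per string.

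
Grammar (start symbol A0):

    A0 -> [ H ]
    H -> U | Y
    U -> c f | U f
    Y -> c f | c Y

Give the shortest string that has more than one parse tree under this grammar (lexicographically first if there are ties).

[ c f ]

length 4: [ c f ] has 2 parse trees

Two derivations of [ c f ]:
  A0 ⇒ [ H ] ⇒ [ U ] ⇒ [ c f ]
  A0 ⇒ [ H ] ⇒ [ Y ] ⇒ [ c f ]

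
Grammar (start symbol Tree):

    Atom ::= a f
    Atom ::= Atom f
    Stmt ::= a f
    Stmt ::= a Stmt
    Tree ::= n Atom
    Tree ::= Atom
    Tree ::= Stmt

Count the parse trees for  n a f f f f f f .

Parse trees for n a f f f f f f:
  [Tree n [Atom [Atom [Atom [Atom [Atom [Atom a f] f] f] f] f] f]]

1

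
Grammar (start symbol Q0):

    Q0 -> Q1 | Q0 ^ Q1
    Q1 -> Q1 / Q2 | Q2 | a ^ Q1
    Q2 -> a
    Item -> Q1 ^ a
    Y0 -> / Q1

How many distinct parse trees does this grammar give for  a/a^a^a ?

Parse trees for a/a^a^a:
  [Q0 [Q0 [Q1 [Q1 [Q2 a]] / [Q2 a]]] ^ [Q1 a ^ [Q1 [Q2 a]]]]
  [Q0 [Q0 [Q0 [Q1 [Q1 [Q2 a]] / [Q2 a]]] ^ [Q1 [Q2 a]]] ^ [Q1 [Q2 a]]]

2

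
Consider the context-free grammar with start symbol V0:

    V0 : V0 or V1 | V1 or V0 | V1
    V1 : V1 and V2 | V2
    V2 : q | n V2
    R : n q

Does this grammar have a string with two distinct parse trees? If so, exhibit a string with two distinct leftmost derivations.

Ambiguous

Witness: q or q

Derivation 1: V0 ⇒ V0 or V1 ⇒ V1 or V1 ⇒ V2 or V1 ⇒ q or V1 ⇒ q or V2 ⇒ q or q
Derivation 2: V0 ⇒ V1 or V0 ⇒ V2 or V0 ⇒ q or V0 ⇒ q or V1 ⇒ q or V2 ⇒ q or q

Two distinct leftmost derivations for the same string.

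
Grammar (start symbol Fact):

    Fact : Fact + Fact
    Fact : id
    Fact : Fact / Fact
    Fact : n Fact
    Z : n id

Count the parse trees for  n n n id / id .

Parse trees for n n n id / id:
  [Fact [Fact n [Fact n [Fact n [Fact id]]]] / [Fact id]]
  [Fact n [Fact [Fact n [Fact n [Fact id]]] / [Fact id]]]
  [Fact n [Fact n [Fact [Fact n [Fact id]] / [Fact id]]]]
  [Fact n [Fact n [Fact n [Fact [Fact id] / [Fact id]]]]]

4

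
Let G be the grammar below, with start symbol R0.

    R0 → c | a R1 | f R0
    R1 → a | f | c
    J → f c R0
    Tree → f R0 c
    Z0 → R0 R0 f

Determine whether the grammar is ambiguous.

Only R0, R1 are reachable from R0; ignoring the rest: Each reachable nonterminal has at most one production per leading terminal, and all productions are right-linear; the derivation is determined token-by-token.

Unambiguous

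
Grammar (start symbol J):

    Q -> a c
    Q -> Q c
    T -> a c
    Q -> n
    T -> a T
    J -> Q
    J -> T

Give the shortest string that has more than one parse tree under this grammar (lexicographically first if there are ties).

a c

length 1: no string has ≥2 trees
length 2: a c has 2 parse trees

Two derivations of a c:
  J ⇒ Q ⇒ a c
  J ⇒ T ⇒ a c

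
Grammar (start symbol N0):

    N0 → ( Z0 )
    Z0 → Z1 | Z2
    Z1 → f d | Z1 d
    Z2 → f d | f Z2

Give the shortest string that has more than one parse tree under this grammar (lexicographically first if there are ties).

length 4: ( f d ) has 2 parse trees

Two derivations of ( f d ):
  N0 ⇒ ( Z0 ) ⇒ ( Z1 ) ⇒ ( f d )
  N0 ⇒ ( Z0 ) ⇒ ( Z2 ) ⇒ ( f d )

( f d )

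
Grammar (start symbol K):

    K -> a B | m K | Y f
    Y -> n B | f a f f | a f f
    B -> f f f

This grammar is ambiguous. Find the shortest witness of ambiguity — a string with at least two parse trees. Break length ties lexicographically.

a f f f

length 4: a f f f has 2 parse trees

Two derivations of a f f f:
  K ⇒ a B ⇒ a f f f
  K ⇒ Y f ⇒ a f f f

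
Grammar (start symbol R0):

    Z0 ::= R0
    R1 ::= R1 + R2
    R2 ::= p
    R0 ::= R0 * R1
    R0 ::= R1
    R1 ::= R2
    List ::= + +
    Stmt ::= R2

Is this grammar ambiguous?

Unambiguous

Only R0, R1, R2 are reachable from R0; ignoring the rest: R0 → R0 * R1 | R1  ;  R1 → R1 + R2 | R2  — a left-associative chain with R2 at the bottom. Each string factors uniquely by precedence.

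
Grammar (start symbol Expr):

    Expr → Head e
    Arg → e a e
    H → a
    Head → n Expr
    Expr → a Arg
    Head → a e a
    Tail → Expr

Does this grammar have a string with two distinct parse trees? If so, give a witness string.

Ambiguous

Witness: a e a e

Derivation 1: Expr ⇒ Head e ⇒ a e a e
Derivation 2: Expr ⇒ a Arg ⇒ a e a e

Two distinct leftmost derivations for the same string.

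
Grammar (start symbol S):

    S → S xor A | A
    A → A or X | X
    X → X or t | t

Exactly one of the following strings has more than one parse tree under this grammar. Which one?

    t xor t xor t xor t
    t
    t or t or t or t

t or t or t or t

t xor t xor t xor t: 1 tree
t: 1 tree
t or t or t or t: 8 trees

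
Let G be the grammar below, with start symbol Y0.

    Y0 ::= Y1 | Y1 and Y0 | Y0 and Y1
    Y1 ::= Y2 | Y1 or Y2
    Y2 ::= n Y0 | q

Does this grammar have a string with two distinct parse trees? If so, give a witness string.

Ambiguous

Witness: q and q

Derivation 1: Y0 ⇒ Y1 and Y0 ⇒ Y2 and Y0 ⇒ q and Y0 ⇒ q and Y1 ⇒ q and Y2 ⇒ q and q
Derivation 2: Y0 ⇒ Y0 and Y1 ⇒ Y1 and Y1 ⇒ Y2 and Y1 ⇒ q and Y1 ⇒ q and Y2 ⇒ q and q

Two distinct leftmost derivations for the same string.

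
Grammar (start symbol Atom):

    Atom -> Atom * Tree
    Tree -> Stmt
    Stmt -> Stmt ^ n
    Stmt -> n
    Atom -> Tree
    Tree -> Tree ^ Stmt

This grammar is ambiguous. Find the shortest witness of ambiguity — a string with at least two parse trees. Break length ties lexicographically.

n ^ n

length 1: no string has ≥2 trees
length 3: n ^ n has 2 parse trees

Two derivations of n ^ n:
  Atom ⇒ Tree ⇒ Stmt ⇒ Stmt ^ n ⇒ n ^ n
  Atom ⇒ Tree ⇒ Tree ^ Stmt ⇒ Stmt ^ Stmt ⇒ n ^ Stmt ⇒ n ^ n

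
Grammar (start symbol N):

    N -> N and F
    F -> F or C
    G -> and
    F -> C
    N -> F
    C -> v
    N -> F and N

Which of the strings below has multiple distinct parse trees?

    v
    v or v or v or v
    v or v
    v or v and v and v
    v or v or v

v or v and v and v

v: 1 tree
v or v or v or v: 1 tree
v or v: 1 tree
v or v and v and v: 4 trees
v or v or v: 1 tree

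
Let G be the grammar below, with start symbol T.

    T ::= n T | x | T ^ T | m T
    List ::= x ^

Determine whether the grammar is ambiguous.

Witness: m x ^ x

Derivation 1: T ⇒ T ^ T ⇒ m T ^ T ⇒ m x ^ T ⇒ m x ^ x
Derivation 2: T ⇒ m T ⇒ m T ^ T ⇒ m x ^ T ⇒ m x ^ x

Two distinct leftmost derivations for the same string.

Ambiguous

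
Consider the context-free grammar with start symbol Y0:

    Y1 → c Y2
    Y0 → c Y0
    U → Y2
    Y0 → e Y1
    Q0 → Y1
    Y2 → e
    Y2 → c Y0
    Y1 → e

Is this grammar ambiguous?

Unambiguous

(U, Q0 are unreachable from Y0, so their rules don't affect L(Y0).) Restricted to the reachable nonterminals, every rule has the form A → t or A → t B, and no two rules for the same A share a first terminal. The grammar encodes a DFA — one run per string.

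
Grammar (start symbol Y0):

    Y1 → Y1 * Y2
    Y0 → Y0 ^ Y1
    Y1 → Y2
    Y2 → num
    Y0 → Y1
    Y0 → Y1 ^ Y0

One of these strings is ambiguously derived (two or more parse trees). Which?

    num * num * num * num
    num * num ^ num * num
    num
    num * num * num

num * num * num * num: 1 tree
num * num ^ num * num: 2 trees
num: 1 tree
num * num * num: 1 tree

num * num ^ num * num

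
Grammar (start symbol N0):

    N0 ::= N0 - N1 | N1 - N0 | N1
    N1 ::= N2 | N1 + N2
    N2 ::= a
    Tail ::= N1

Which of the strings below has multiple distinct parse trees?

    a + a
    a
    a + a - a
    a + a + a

a + a: 1 tree
a: 1 tree
a + a - a: 2 trees
a + a + a: 1 tree

a + a - a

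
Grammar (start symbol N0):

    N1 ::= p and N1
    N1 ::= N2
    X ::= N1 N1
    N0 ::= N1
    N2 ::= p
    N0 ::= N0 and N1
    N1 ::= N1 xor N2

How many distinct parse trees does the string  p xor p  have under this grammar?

1

Parse trees for p xor p:
  [N0 [N1 [N1 [N2 p]] xor [N2 p]]]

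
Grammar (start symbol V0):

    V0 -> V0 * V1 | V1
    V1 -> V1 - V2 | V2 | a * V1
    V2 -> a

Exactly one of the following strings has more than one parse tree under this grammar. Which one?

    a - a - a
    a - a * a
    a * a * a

a - a - a: 1 tree
a - a * a: 1 tree
a * a * a: 4 trees

a * a * a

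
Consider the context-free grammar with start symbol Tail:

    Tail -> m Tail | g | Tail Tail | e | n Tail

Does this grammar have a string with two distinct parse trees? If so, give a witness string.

Ambiguous

Witness: e e e

Derivation 1: Tail ⇒ Tail Tail ⇒ Tail Tail Tail ⇒ e Tail Tail ⇒ e e Tail ⇒ e e e
Derivation 2: Tail ⇒ Tail Tail ⇒ e Tail ⇒ e Tail Tail ⇒ e e Tail ⇒ e e e

Two distinct leftmost derivations for the same string.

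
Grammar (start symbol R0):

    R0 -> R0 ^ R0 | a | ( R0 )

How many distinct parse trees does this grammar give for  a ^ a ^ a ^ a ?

5

Parse trees for a ^ a ^ a ^ a:
  [R0 [R0 a] ^ [R0 [R0 a] ^ [R0 [R0 a] ^ [R0 a]]]]
  [R0 [R0 a] ^ [R0 [R0 [R0 a] ^ [R0 a]] ^ [R0 a]]]
  [R0 [R0 [R0 a] ^ [R0 a]] ^ [R0 [R0 a] ^ [R0 a]]]
  [R0 [R0 [R0 a] ^ [R0 [R0 a] ^ [R0 a]]] ^ [R0 a]]
  [R0 [R0 [R0 [R0 a] ^ [R0 a]] ^ [R0 a]] ^ [R0 a]]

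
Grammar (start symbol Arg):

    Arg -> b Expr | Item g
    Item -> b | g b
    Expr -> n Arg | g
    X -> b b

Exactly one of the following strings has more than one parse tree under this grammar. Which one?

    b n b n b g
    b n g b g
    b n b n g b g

b n b n b g: 2 trees
b n g b g: 1 tree
b n b n g b g: 1 tree

b n b n b g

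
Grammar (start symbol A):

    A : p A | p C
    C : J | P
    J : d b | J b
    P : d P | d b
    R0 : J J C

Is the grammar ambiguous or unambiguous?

Witness: p d b

Derivation 1: A ⇒ p C ⇒ p J ⇒ p d b
Derivation 2: A ⇒ p C ⇒ p P ⇒ p d b

Two distinct leftmost derivations for the same string.

Ambiguous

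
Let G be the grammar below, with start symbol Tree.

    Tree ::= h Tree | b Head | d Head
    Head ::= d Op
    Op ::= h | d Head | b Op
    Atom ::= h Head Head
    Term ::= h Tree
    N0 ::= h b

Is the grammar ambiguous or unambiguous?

(Atom, Term, N0 are unreachable from Tree, so their rules don't affect L(Tree).) The reachable rules are right-linear with at most one rule per (nonterminal, next-terminal) pair. Each input token forces the next rule, so parsing is deterministic.

Unambiguous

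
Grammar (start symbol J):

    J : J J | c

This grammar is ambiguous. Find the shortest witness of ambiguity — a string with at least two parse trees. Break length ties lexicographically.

c c c

length 1: no string has ≥2 trees
length 2: no string has ≥2 trees
length 3: c c c has 2 parse trees

Two derivations of c c c:
  J ⇒ J J ⇒ J J J ⇒ c J J ⇒ c c J ⇒ c c c
  J ⇒ J J ⇒ c J ⇒ c J J ⇒ c c J ⇒ c c c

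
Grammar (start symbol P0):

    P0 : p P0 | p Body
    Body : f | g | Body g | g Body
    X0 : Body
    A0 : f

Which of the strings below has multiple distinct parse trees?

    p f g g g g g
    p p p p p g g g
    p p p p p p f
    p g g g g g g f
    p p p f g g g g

p f g g g g g: 1 tree
p p p p p g g g: 4 trees
p p p p p p f: 1 tree
p g g g g g g f: 1 tree
p p p f g g g g: 1 tree

p p p p p g g g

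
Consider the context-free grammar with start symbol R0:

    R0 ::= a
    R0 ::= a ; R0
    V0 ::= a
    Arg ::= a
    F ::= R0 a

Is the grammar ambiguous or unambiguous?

Unambiguous

Only R0 is reachable from R0; ignoring the rest: The reachable grammar is A → atom sep A | atom. Each atom is followed by either the separator (recurse) or end-of-string (stop) — no choice point.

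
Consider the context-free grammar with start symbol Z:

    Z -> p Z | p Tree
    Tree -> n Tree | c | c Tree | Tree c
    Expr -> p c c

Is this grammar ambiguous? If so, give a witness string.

Witness: p c c

Derivation 1: Z ⇒ p Tree ⇒ p c Tree ⇒ p c c
Derivation 2: Z ⇒ p Tree ⇒ p Tree c ⇒ p c c

Two distinct leftmost derivations for the same string.

Ambiguous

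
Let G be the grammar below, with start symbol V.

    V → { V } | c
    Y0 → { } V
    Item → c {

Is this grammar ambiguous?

Unambiguous

Only V is reachable from V; ignoring the rest: Each string is a nest of matched brackets around a single atom. An opening bracket forces the recursive rule; an atom forces the base rule.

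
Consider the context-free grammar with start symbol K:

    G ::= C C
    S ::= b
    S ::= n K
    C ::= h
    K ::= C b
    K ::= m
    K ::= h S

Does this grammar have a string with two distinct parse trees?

Ambiguous

Witness: h b

Derivation 1: K ⇒ C b ⇒ h b
Derivation 2: K ⇒ h S ⇒ h b

Two distinct leftmost derivations for the same string.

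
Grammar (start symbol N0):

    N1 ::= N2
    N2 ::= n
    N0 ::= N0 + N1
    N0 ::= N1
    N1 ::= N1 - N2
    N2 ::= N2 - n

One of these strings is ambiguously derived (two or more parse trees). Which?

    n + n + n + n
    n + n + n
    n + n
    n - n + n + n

n - n + n + n

n + n + n + n: 1 tree
n + n + n: 1 tree
n + n: 1 tree
n - n + n + n: 2 trees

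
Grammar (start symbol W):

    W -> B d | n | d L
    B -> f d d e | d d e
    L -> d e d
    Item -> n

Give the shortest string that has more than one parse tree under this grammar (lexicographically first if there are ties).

length 1: no string has ≥2 trees
length 4: d d e d has 2 parse trees

Two derivations of d d e d:
  W ⇒ B d ⇒ d d e d
  W ⇒ d L ⇒ d d e d

d d e d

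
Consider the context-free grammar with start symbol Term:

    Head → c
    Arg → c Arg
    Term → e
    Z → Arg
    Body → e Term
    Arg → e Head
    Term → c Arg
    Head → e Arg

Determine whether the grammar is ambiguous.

Unambiguous

Only Term, Arg, Head are reachable from Term; ignoring the rest: Each reachable nonterminal has at most one production per leading terminal, and all productions are right-linear; the derivation is determined token-by-token.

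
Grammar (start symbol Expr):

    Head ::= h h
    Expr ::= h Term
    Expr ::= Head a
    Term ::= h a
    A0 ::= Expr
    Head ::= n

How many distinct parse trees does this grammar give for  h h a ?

Parse trees for h h a:
  [Expr h [Term h a]]
  [Expr [Head h h] a]

2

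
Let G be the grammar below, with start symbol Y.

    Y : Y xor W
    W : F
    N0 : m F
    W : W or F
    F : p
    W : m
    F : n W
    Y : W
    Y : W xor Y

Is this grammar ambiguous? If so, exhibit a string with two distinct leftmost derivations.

Ambiguous

Witness: m xor m

Derivation 1: Y ⇒ Y xor W ⇒ W xor W ⇒ m xor W ⇒ m xor m
Derivation 2: Y ⇒ W xor Y ⇒ m xor Y ⇒ m xor W ⇒ m xor m

Two distinct leftmost derivations for the same string.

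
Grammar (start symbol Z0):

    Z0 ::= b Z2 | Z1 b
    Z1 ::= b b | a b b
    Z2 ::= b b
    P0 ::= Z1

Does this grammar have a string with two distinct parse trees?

Witness: b b b

Derivation 1: Z0 ⇒ b Z2 ⇒ b b b
Derivation 2: Z0 ⇒ Z1 b ⇒ b b b

Two distinct leftmost derivations for the same string.

Ambiguous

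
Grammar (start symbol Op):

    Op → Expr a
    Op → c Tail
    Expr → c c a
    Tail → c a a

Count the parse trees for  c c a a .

Parse trees for c c a a:
  [Op [Expr c c a] a]
  [Op c [Tail c a a]]

2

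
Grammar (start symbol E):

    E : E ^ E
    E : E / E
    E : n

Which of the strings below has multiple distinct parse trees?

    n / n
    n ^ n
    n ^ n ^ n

n / n: 1 tree
n ^ n: 1 tree
n ^ n ^ n: 2 trees

n ^ n ^ n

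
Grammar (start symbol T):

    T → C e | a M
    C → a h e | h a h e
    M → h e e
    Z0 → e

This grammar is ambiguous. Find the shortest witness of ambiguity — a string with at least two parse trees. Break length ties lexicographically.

length 4: a h e e has 2 parse trees

Two derivations of a h e e:
  T ⇒ C e ⇒ a h e e
  T ⇒ a M ⇒ a h e e

a h e e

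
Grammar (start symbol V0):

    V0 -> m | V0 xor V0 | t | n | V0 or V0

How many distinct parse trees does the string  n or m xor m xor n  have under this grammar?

5

Parse trees for n or m xor m xor n:
  [V0 [V0 [V0 n] or [V0 m]] xor [V0 [V0 m] xor [V0 n]]]
  [V0 [V0 [V0 [V0 n] or [V0 m]] xor [V0 m]] xor [V0 n]]
  [V0 [V0 [V0 n] or [V0 [V0 m] xor [V0 m]]] xor [V0 n]]
  [V0 [V0 n] or [V0 [V0 m] xor [V0 [V0 m] xor [V0 n]]]]
  [V0 [V0 n] or [V0 [V0 [V0 m] xor [V0 m]] xor [V0 n]]]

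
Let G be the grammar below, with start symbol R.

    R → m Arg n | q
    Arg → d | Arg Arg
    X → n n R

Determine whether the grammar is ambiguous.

Witness: m d d d n

Derivation 1: R ⇒ m Arg n ⇒ m Arg Arg n ⇒ m d Arg n ⇒ m d Arg Arg n ⇒ m d d Arg n ⇒ m d d d n
Derivation 2: R ⇒ m Arg n ⇒ m Arg Arg n ⇒ m Arg Arg Arg n ⇒ m d Arg Arg n ⇒ m d d Arg n ⇒ m d d d n

Two distinct leftmost derivations for the same string.

Ambiguous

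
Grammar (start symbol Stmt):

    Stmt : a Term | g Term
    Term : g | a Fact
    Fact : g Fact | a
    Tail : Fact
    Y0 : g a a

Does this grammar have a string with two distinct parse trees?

Unambiguous

Only Stmt, Term, Fact are reachable from Stmt; ignoring the rest: Restricted to the reachable nonterminals, every rule has the form A → t or A → t B, and no two rules for the same A share a first terminal. The grammar encodes a DFA — one run per string.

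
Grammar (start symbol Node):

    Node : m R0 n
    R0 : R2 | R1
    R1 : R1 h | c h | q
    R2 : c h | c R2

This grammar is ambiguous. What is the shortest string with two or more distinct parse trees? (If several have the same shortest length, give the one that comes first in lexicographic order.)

length 3: no string has ≥2 trees
length 4: m c h n has 2 parse trees

Two derivations of m c h n:
  Node ⇒ m R0 n ⇒ m R2 n ⇒ m c h n
  Node ⇒ m R0 n ⇒ m R1 n ⇒ m c h n

m c h n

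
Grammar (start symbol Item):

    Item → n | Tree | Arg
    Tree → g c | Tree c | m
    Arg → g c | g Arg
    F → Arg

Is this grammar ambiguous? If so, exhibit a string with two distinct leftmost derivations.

Ambiguous

Witness: g c

Derivation 1: Item ⇒ Tree ⇒ g c
Derivation 2: Item ⇒ Arg ⇒ g c

Two distinct leftmost derivations for the same string.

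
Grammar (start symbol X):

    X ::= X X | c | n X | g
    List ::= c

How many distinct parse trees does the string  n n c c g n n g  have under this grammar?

Parse trees for n n c c g n n g (showing first 6 of 28):
  [X [X n [X n [X c]]] [X [X c] [X [X g] [X n [X n [X g]]]]]]
  [X [X n [X n [X c]]] [X [X [X c] [X g]] [X n [X n [X g]]]]]
  [X [X [X n [X n [X c]]] [X c]] [X [X g] [X n [X n [X g]]]]]
  [X [X n [X [X n [X c]] [X c]]] [X [X g] [X n [X n [X g]]]]]
  [X [X n [X n [X [X c] [X c]]]] [X [X g] [X n [X n [X g]]]]]
  [X [X [X n [X n [X c]]] [X [X c] [X g]]] [X n [X n [X g]]]]

28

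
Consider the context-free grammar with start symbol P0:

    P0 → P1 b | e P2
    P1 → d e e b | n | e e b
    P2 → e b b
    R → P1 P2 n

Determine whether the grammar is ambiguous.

Witness: e e b b

Derivation 1: P0 ⇒ P1 b ⇒ e e b b
Derivation 2: P0 ⇒ e P2 ⇒ e e b b

Two distinct leftmost derivations for the same string.

Ambiguous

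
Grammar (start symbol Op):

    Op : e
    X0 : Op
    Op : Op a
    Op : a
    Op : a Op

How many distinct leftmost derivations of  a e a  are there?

Parse trees for a e a:
  [Op [Op a [Op e]] a]
  [Op a [Op [Op e] a]]

2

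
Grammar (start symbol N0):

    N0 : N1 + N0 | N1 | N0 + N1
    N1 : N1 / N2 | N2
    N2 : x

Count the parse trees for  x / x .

1

Parse trees for x / x:
  [N0 [N1 [N1 [N2 x]] / [N2 x]]]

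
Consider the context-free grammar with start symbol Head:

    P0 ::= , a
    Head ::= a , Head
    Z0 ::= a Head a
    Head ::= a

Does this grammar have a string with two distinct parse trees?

Only Head is reachable from Head; ignoring the rest: Right-recursive list with a separator: after each atom, whether the separator follows determines the rule. One parse per string.

Unambiguous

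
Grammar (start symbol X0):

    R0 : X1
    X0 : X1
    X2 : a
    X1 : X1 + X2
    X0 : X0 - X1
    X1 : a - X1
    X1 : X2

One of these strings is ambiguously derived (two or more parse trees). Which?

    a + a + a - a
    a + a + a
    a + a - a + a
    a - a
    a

a + a + a - a: 1 tree
a + a + a: 1 tree
a + a - a + a: 1 tree
a - a: 2 trees
a: 1 tree

a - a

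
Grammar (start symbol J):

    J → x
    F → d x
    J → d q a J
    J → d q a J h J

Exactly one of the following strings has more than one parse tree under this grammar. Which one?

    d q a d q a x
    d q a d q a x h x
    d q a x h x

d q a d q a x: 1 tree
d q a d q a x h x: 2 trees
d q a x h x: 1 tree

d q a d q a x h x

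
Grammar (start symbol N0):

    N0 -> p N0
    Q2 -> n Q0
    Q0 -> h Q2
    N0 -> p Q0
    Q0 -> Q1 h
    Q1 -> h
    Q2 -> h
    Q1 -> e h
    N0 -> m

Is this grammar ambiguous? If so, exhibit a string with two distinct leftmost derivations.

Ambiguous

Witness: p h h

Derivation 1: N0 ⇒ p Q0 ⇒ p h Q2 ⇒ p h h
Derivation 2: N0 ⇒ p Q0 ⇒ p Q1 h ⇒ p h h

Two distinct leftmost derivations for the same string.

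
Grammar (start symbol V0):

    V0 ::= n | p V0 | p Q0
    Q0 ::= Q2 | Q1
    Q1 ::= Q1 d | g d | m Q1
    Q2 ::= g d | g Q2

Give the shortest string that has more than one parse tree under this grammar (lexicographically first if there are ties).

p g d

length 1: no string has ≥2 trees
length 2: no string has ≥2 trees
length 3: p g d has 2 parse trees

Two derivations of p g d:
  V0 ⇒ p Q0 ⇒ p Q2 ⇒ p g d
  V0 ⇒ p Q0 ⇒ p Q1 ⇒ p g d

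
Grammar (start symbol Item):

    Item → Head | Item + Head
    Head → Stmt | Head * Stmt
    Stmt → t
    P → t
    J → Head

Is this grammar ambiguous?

Unambiguous

(P, J are unreachable from Item, so their rules don't affect L(Item).) Item → Item + Head | Head  ;  Head → Head * Stmt | Stmt  — a left-associative chain with Stmt at the bottom. Each string factors uniquely by precedence.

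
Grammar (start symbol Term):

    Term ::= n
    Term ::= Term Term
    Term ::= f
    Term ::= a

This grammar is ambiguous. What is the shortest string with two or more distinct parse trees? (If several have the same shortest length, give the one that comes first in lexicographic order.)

length 1: no string has ≥2 trees
length 2: no string has ≥2 trees
length 3: a a a has 2 parse trees

Two derivations of a a a:
  Term ⇒ Term Term ⇒ Term Term Term ⇒ a Term Term ⇒ a a Term ⇒ a a a
  Term ⇒ Term Term ⇒ a Term ⇒ a Term Term ⇒ a a Term ⇒ a a a

a a a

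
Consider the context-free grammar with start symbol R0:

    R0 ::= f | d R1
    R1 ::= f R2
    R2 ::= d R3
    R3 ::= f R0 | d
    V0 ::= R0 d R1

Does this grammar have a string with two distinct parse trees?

Unambiguous

(V0 is unreachable from R0, so its rules don't affect L(R0).) Each reachable nonterminal has at most one production per leading terminal, and all productions are right-linear; the derivation is determined token-by-token.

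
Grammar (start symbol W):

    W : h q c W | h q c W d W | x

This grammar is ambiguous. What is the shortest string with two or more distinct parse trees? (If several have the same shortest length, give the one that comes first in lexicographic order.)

h q c h q c x d x

length 1: no string has ≥2 trees
length 4: no string has ≥2 trees
length 6: no string has ≥2 trees
length 7: no string has ≥2 trees
length 9: h q c h q c x d x has 2 parse trees

Two derivations of h q c h q c x d x:
  W ⇒ h q c W ⇒ h q c h q c W d W ⇒ h q c h q c x d W ⇒ h q c h q c x d x
  W ⇒ h q c W d W ⇒ h q c h q c W d W ⇒ h q c h q c x d W ⇒ h q c h q c x d x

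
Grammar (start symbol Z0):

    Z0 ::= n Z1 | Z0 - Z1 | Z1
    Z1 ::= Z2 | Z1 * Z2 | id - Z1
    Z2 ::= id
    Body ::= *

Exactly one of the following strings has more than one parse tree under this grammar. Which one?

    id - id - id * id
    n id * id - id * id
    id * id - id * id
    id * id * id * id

id - id - id * id: 7 trees
n id * id - id * id: 1 tree
id * id - id * id: 1 tree
id * id * id * id: 1 tree

id - id - id * id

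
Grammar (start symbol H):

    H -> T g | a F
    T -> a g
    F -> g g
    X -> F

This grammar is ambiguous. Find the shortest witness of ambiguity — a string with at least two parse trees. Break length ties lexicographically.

a g g

length 3: a g g has 2 parse trees

Two derivations of a g g:
  H ⇒ T g ⇒ a g g
  H ⇒ a F ⇒ a g g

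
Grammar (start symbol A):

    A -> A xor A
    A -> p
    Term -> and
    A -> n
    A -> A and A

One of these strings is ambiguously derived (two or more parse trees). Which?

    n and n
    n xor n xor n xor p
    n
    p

n xor n xor n xor p

n and n: 1 tree
n xor n xor n xor p: 5 trees
n: 1 tree
p: 1 tree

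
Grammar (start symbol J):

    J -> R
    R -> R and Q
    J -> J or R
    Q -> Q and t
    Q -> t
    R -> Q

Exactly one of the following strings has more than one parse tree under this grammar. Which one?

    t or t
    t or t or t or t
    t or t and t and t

t or t: 1 tree
t or t or t or t: 1 tree
t or t and t and t: 4 trees

t or t and t and t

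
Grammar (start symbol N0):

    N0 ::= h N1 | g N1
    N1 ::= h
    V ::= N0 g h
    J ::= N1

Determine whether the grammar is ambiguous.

Only N0, N1 are reachable from N0; ignoring the rest: Restricted to the reachable nonterminals, every rule has the form A → t or A → t B, and no two rules for the same A share a first terminal. The grammar encodes a DFA — one run per string.

Unambiguous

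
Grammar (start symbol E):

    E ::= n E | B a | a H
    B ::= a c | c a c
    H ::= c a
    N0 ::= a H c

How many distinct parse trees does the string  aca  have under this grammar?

2

Parse trees for aca:
  [E [B a c] a]
  [E a [H c a]]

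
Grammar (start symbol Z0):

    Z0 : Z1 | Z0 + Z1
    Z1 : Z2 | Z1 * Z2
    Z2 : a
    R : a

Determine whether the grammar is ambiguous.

Only Z0, Z1, Z2 are reachable from Z0; ignoring the rest: Z0 → Z0 + Z1 | Z1  ;  Z1 → Z1 * Z2 | Z2  — a left-associative chain with Z2 at the bottom. Each string factors uniquely by precedence.

Unambiguous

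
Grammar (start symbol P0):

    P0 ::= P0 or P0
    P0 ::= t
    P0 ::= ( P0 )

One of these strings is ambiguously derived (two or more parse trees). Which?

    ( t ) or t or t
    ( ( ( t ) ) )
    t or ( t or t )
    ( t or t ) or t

( t ) or t or t: 2 trees
( ( ( t ) ) ): 1 tree
t or ( t or t ): 1 tree
( t or t ) or t: 1 tree

( t ) or t or t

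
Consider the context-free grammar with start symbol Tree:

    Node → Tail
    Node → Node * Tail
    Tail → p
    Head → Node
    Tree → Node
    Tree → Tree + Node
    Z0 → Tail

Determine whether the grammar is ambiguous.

Only Tree, Node, Tail are reachable from Tree; ignoring the rest: The grammar is stratified — Tree handles '+' (left-recursive), Node handles '*', Tail atoms. Each operator has a fixed associativity and precedence level, so every string has one parse.

Unambiguous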